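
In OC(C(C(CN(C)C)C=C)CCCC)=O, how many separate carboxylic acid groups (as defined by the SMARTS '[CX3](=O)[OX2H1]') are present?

1

[CX3](=O)[OX2H1] is the SMARTS for a carboxylic acid: an sp2 carbon double-bonded to O and single-bonded to an -OH oxygen.
Exactly one fragment in the molecule meets all constraints, giving 1 match.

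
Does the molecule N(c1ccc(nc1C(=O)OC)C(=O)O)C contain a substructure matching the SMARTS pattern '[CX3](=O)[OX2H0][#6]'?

Yes

The pattern [CX3](=O)[OX2H0][#6] describes a carbonyl carbon bonded to an oxygen that is itself bonded to carbon (no H on that O) — an ester.
The molecule carries a methyl-ester group (-C(=O)OCH3), whose atoms satisfy every constraint of the query, so the pattern matches.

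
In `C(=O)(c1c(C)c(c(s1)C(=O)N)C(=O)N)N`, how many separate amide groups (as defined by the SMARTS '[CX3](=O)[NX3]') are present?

[CX3](=O)[NX3] is the SMARTS for an amide: a carbonyl carbon bonded to a trivalent nitrogen.
The molecule carries 3 separate instances of a primary amide (-C(=O)NH2) meeting every constraint; each maps to a distinct set of atoms, giving 3 matches.

3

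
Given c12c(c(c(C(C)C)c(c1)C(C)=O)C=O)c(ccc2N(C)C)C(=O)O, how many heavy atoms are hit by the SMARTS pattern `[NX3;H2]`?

0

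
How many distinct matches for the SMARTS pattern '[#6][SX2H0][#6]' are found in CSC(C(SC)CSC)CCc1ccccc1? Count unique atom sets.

3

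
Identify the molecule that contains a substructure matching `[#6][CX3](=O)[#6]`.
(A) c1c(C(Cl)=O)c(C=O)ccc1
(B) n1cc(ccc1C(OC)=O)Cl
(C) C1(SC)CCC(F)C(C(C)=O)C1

C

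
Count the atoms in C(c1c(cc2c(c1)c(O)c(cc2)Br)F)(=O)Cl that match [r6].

10

The query [r6] means: r6 matches atoms in a six-membered ring.
Check the 16 heavy atoms by environment: 10× c (aromatic, in 6-ring) → match; 2× O (acyclic) → no; 1× C (acyclic) → no; 1× Cl (acyclic) → no; 1× Br (acyclic) → no; 1× F (acyclic) → no.
That gives 10 matching atoms.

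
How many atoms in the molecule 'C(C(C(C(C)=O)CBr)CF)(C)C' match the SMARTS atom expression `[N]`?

0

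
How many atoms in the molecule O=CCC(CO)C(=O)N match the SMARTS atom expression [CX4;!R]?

3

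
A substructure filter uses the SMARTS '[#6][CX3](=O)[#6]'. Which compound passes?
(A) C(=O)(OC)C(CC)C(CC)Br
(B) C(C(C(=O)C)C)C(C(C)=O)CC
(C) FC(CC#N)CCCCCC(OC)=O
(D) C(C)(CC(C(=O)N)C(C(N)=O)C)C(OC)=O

B

[#6][CX3](=O)[#6] describes a carbonyl carbon (no H) flanked by two carbons (a ketone).
(A) has a methyl-ester group (-C(=O)OCH3) but one neighbour of the carbonyl carbon is O, not C.
(B) contains an acetyl/ketone group (-C(=O)CH3), which satisfies every atom and bond constraint.
(C) has a methyl-ester group (-C(=O)OCH3) but one neighbour of the carbonyl carbon is O, not C.
(D) has a methyl-ester group (-C(=O)OCH3) but one neighbour of the carbonyl carbon is O, not C.
So the answer is (B).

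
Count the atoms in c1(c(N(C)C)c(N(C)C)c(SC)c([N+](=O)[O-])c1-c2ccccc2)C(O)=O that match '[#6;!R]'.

6

Check the 26 heavy atoms by environment: 12× c (aromatic, in 6-ring) → no; 1× S (acyclic) → no; 6× C (acyclic) → match; 3× O (acyclic) → no; 1× N (charge +1, acyclic) → no; 1× O (charge -1, acyclic) → no; 2× N (acyclic) → no.
That gives 6 matching atoms.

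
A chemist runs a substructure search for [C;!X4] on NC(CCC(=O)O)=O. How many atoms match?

2

The query [C;!X4] means: aliphatic carbon that does not have four total connections.
Check the 8 heavy atoms by environment: 2× C (X4) → no; 2× C (X3) → match; 2× O (X1) → no; 1× N (X3) → no; 1× O (X2) → no.
That gives 2 matching atoms.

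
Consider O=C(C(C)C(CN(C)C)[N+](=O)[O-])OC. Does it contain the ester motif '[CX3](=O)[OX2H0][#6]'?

Yes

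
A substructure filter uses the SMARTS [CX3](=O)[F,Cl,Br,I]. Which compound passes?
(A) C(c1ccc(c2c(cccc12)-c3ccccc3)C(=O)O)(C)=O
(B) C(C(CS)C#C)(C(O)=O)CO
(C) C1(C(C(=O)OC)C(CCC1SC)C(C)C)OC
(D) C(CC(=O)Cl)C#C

D

[CX3](=O)[F,Cl,Br,I] describes a carbonyl carbon bonded to a halogen (an acyl halide).
(A) has a carboxylic acid group (-C(=O)OH) but the carbonyl is bonded to -OH, not to a halogen.
(B) has a carboxylic acid group (-C(=O)OH) but the carbonyl is bonded to -OH, not to a halogen.
(C) has a methyl-ester group (-C(=O)OCH3) but the carbonyl is bonded to -O-C, not to a halogen.
(D) contains an acyl chloride (-C(=O)Cl), which satisfies every atom and bond constraint.
So the answer is (D).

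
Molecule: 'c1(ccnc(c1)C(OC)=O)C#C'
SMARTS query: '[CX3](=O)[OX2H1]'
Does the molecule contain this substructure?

No

The pattern [CX3](=O)[OX2H1] describes an sp2 carbon double-bonded to O and single-bonded to an -OH oxygen — a carboxylic acid.
The closest candidate here is a methyl-ester group (-C(=O)OCH3), but the singly-bonded O has no H (OX2H0, not OX2H1). No other fragment satisfies the full query, so there is no match.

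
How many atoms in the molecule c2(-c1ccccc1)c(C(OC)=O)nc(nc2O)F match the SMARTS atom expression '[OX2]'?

2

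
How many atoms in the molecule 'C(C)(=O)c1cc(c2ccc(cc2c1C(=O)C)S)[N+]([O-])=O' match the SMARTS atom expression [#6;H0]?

8

The query [#6;H0] means: any carbon with no attached hydrogen.
Check the 20 heavy atoms by environment: 6× c (aromatic, H0) → match; 4× c (aromatic, H1) → no; 1× S (H1) → no; 2× C (H0) → match; 3× O (H0) → no; 2× C (H3) → no; 1× N (charge +1, H0) → no; 1× O (charge -1, H0) → no.
Summing the matching environments: 6 + 2 = 8 matching atoms.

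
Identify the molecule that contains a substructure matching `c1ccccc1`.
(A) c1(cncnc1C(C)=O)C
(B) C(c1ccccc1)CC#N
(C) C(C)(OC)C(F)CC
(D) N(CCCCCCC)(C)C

B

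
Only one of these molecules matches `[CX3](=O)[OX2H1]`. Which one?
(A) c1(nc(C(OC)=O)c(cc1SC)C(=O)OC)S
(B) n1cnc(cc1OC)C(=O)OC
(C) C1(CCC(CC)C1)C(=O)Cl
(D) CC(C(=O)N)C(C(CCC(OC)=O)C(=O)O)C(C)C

[CX3](=O)[OX2H1] describes an sp2 carbon double-bonded to O and single-bonded to an -OH oxygen (a carboxylic acid).
(A) has a methyl-ester group (-C(=O)OCH3) but the singly-bonded O has no H (OX2H0, not OX2H1).
(B) has a methyl-ester group (-C(=O)OCH3) but the singly-bonded O has no H (OX2H0, not OX2H1).
(C) has an acyl chloride (-C(=O)Cl) but the carbonyl is bonded to Cl, not to an -OH oxygen.
(D) contains a carboxylic acid group (-C(=O)OH), which satisfies every atom and bond constraint.
So the answer is (D).

D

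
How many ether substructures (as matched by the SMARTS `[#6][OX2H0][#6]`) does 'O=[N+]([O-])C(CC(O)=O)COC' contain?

[#6][OX2H0][#6] is the SMARTS for an ether: an aliphatic oxygen bridging two carbons with no H on the oxygen.
Exactly one fragment in the molecule meets all constraints, giving 1 match.

1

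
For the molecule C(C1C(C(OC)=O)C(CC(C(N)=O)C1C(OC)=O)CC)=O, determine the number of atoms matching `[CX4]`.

Check the 21 heavy atoms by environment: 10× C (X4) → match; 4× C (X3) → no; 4× O (X1) → no; 2× O (X2) → no; 1× N (X3) → no.
That gives 10 matching atoms.

10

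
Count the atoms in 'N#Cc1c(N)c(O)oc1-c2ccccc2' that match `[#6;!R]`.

1

The query [#6;!R] means: carbon not in any ring.
Check the 15 heavy atoms by environment: 1× o (aromatic, in 5-ring) → no; 4× c (aromatic, in 5-ring) → no; 1× C (acyclic) → match; 2× N (acyclic) → no; 1× O (acyclic) → no; 6× c (aromatic, in 6-ring) → no.
That gives 1 matching atom.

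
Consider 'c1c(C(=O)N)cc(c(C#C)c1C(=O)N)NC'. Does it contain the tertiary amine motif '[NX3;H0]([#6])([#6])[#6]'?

No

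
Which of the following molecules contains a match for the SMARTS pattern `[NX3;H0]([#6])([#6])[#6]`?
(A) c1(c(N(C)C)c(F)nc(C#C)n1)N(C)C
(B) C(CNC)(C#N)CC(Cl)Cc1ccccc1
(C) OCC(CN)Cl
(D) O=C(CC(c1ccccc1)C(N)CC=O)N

A

[NX3;H0]([#6])([#6])[#6] describes a trivalent nitrogen with no H, bonded to three carbons (a tertiary amine).
(A) contains a dimethylamino group (-N(CH3)2), which satisfies every atom and bond constraint.
(B) has an N-methylamino group (-NHCH3) but the nitrogen still has one H (H1), not H0.
(C) has a primary amino group (-NH2) but the nitrogen has H2, not H0 with three carbons.
(D) has a primary amino group (-NH2) but the nitrogen has H2, not H0 with three carbons.
So the answer is (A).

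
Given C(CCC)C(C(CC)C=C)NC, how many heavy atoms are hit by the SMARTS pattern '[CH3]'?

3

The query [CH3] means: aliphatic carbon with exactly three hydrogens.
Check the 12 heavy atoms by environment: 5× C (H2) → no; 3× C (H1) → no; 3× C (H3) → match; 1× N (H1) → no.
That gives 3 matching atoms.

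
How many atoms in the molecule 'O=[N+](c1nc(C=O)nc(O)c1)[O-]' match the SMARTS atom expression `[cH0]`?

3

Check the 12 heavy atoms by environment: 2× n (aromatic, H0) → no; 3× c (aromatic, H0) → match; 1× c (aromatic, H1) → no; 1× C (H1) → no; 2× O (H0) → no; 1× O (H1) → no; 1× N (charge +1, H0) → no; 1× O (charge -1, H0) → no.
That gives 3 matching atoms.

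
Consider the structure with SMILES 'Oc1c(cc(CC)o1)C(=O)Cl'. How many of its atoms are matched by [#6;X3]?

The query [#6;X3] means: any carbon (aromatic or not) with three total connections.
Check the 11 heavy atoms by environment: 1× o (aromatic, X2) → no; 4× c (aromatic, X3) → match; 1× O (X2) → no; 2× C (X4) → no; 1× C (X3) → match; 1× O (X1) → no; 1× Cl (X1) → no.
Summing the matching environments: 4 + 1 = 5 matching atoms.

5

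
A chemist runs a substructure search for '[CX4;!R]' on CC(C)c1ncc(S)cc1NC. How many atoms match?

Check the 12 heavy atoms by environment: 1× n (aromatic, X2, in 6-ring) → no; 5× c (aromatic, X3, in 6-ring) → no; 1× S (X2, acyclic) → no; 4× C (X4, acyclic) → match; 1× N (X3, acyclic) → no.
That gives 4 matching atoms.

4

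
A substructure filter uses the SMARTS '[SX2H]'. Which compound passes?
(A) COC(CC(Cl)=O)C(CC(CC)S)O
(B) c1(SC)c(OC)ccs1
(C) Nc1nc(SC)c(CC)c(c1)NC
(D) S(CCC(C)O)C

[SX2H] describes an aliphatic sulfur with two connections, one being H (a thiol).
(A) contains a thiol (-SH), which satisfies every atom and bond constraint.
(B) has a methylthio ether (-SCH3) but the sulfur has H0 (bonded to two carbons), not H1.
(C) has a methylthio ether (-SCH3) but the sulfur has H0 (bonded to two carbons), not H1.
(D) has a methylthio ether (-SCH3) but the sulfur has H0 (bonded to two carbons), not H1.
So the answer is (A).

A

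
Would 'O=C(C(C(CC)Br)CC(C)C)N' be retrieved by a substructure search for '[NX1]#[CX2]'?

No

The pattern [NX1]#[CX2] describes a nitrogen triple-bonded to a two-connected carbon — a nitrile.
The closest candidate here is a primary amide (-C(=O)NH2), but the nitrogen is NX3, not NX1. No other fragment satisfies the full query, so there is no match.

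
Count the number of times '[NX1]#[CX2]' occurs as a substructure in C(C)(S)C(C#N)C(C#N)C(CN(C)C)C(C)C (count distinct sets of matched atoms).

2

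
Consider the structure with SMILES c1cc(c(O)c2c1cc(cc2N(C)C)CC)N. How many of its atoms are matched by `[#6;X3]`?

The query [#6;X3] means: any carbon (aromatic or not) with three total connections.
Check the 17 heavy atoms by environment: 10× c (aromatic, X3) → match; 4× C (X4) → no; 2× N (X3) → no; 1× O (X2) → no.
That gives 10 matching atoms.

10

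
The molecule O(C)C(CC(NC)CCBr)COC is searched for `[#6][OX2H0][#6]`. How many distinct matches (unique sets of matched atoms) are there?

[#6][OX2H0][#6] is the SMARTS for an ether: an aliphatic oxygen bridging two carbons with no H on the oxygen.
The molecule carries 2 separate instances of a methoxy ether (-OCH3) meeting every constraint; each maps to a distinct set of atoms, giving 2 matches.

2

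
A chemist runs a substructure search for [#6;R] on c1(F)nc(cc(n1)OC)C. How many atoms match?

The query [#6;R] means: carbon that is part of a ring.
Check the 10 heavy atoms by environment: 2× n (aromatic, in 6-ring) → no; 4× c (aromatic, in 6-ring) → match; 1× O (acyclic) → no; 2× C (acyclic) → no; 1× F (acyclic) → no.
That gives 4 matching atoms.

4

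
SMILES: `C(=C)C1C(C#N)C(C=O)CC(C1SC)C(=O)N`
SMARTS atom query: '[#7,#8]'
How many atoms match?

4

Check the 17 heavy atoms by environment: 12× C → no; 2× N → match; 2× O → match; 1× S → no.
Summing the matching environments: 2 + 2 = 4 matching atoms.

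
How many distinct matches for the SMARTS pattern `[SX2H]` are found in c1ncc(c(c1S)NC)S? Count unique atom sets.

2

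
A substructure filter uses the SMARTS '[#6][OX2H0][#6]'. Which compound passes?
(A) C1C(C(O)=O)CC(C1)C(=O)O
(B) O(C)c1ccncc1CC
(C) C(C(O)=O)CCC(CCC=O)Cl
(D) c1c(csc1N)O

B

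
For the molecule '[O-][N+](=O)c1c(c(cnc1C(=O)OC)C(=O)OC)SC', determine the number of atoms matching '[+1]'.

1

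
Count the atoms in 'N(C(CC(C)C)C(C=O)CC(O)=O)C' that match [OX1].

The query [OX1] means: aliphatic oxygen with one total connection — typically a carbonyl =O or an oxide.
Check the 14 heavy atoms by environment: 8× C (X4) → no; 2× C (X3) → no; 2× O (X1) → match; 1× O (X2) → no; 1× N (X3) → no.
That gives 2 matching atoms.

2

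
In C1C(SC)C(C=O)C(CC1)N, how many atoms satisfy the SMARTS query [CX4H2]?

3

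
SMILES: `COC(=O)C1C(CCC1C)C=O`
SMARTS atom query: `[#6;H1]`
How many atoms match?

4

Check the 12 heavy atoms by environment: 2× C (H2) → no; 4× C (H1) → match; 3× O (H0) → no; 1× C (H0) → no; 2× C (H3) → no.
That gives 4 matching atoms.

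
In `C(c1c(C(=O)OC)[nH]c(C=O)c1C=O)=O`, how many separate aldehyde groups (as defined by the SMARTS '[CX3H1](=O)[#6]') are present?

[CX3H1](=O)[#6] is the SMARTS for an aldehyde: an sp2 carbon with one H, double-bonded to O and single-bonded to carbon.
The molecule carries 3 separate instances of an aldehyde (-CHO) meeting every constraint; each maps to a distinct set of atoms, giving 3 matches.

3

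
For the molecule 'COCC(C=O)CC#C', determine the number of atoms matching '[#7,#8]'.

2

The query [#7,#8] means: nitrogen or oxygen (comma = OR).
Check the 9 heavy atoms by environment: 7× C → no; 2× O → match.
That gives 2 matching atoms.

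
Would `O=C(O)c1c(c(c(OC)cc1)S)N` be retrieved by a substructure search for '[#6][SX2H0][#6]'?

The pattern [#6][SX2H0][#6] describes an aliphatic sulfur bridging two carbons with no H on the sulfur — a thioether.
The closest candidate here is a methoxy ether (-OCH3), but the bridging atom is O, not S. No other fragment satisfies the full query, so there is no match.

No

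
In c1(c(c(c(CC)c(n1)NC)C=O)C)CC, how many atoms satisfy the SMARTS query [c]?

5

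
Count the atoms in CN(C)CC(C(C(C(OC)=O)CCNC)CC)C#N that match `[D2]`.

7

Check the 19 heavy atoms by environment: 5× C (D2) → match; 4× C (D3) → no; 1× N (D3) → no; 5× C (D1) → no; 1× N (D1) → no; 1× O (D1) → no; 1× O (D2) → match; 1× N (D2) → match.
Summing the matching environments: 5 + 1 + 1 = 7 matching atoms.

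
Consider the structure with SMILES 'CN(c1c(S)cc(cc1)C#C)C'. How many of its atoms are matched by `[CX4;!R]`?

The query [CX4;!R] means: aliphatic carbon with four total connections, not in a ring.
Check the 12 heavy atoms by environment: 6× c (aromatic, X3, in 6-ring) → no; 1× S (X2, acyclic) → no; 2× C (X2, acyclic) → no; 1× N (X3, acyclic) → no; 2× C (X4, acyclic) → match.
That gives 2 matching atoms.

2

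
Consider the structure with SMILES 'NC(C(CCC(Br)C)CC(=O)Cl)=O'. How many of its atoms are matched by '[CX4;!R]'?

6

The query [CX4;!R] means: aliphatic carbon with four total connections, not in a ring.
Check the 13 heavy atoms by environment: 6× C (X4, acyclic) → match; 2× C (X3, acyclic) → no; 2× O (X1, acyclic) → no; 1× N (X3, acyclic) → no; 1× Br (X1, acyclic) → no; 1× Cl (X1, acyclic) → no.
That gives 6 matching atoms.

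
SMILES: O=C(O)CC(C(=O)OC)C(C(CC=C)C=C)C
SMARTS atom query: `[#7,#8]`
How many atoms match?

The query [#7,#8] means: nitrogen or oxygen (comma = OR).
Check the 17 heavy atoms by environment: 13× C → no; 4× O → match.
That gives 4 matching atoms.

4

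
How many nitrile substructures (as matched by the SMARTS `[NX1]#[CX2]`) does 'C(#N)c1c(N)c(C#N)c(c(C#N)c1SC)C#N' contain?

4

[NX1]#[CX2] is the SMARTS for a nitrile: a nitrogen triple-bonded to a two-connected carbon.
The molecule carries 4 separate instances of a nitrile (-C#N) meeting every constraint; each maps to a distinct set of atoms, giving 4 matches.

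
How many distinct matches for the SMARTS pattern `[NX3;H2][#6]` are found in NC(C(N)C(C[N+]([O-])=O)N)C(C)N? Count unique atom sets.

4

[NX3;H2][#6] is the SMARTS for a primary amine: a trivalent nitrogen with two H attached to carbon.
The molecule carries 4 separate instances of a primary amino group (-NH2) meeting every constraint; each maps to a distinct set of atoms, giving 4 matches.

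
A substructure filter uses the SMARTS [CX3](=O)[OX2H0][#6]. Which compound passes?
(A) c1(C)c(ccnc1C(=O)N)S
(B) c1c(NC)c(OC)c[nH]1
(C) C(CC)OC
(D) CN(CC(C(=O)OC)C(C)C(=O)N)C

[CX3](=O)[OX2H0][#6] describes a carbonyl carbon bonded to an oxygen that is itself bonded to carbon (no H on that O) (an ester).
(A) has a primary amide (-C(=O)NH2) but the carbonyl is bonded to N, not to an O-C linkage.
(B) has a methoxy ether (-OCH3) but the ether oxygen is not adjacent to a C=O carbon.
(C) has a methoxy ether (-OCH3) but the ether oxygen is not adjacent to a C=O carbon.
(D) contains a methyl-ester group (-C(=O)OCH3), which satisfies every atom and bond constraint.
So the answer is (D).

D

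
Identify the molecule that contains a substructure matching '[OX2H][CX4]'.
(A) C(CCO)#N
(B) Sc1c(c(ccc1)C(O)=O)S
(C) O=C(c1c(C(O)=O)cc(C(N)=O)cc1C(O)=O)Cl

A

[OX2H][CX4] describes a hydroxyl oxygen bound to an sp3 (X4) carbon (an aliphatic alcohol).
(A) contains a hydroxyl group (-OH), which satisfies every atom and bond constraint.
(B) has a carboxylic acid group (-C(=O)OH) but the -OH is on a CX3 carbonyl carbon, not a CX4 carbon.
(C) has a carboxylic acid group (-C(=O)OH) but the -OH is on a CX3 carbonyl carbon, not a CX4 carbon.
So the answer is (A).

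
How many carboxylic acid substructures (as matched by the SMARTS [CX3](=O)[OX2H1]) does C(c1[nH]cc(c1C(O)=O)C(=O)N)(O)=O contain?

2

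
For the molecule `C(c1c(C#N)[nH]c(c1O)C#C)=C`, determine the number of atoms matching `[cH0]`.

4

The query [cH0] means: aromatic carbon with no attached hydrogen (substituted or ring-fusion).
Check the 12 heavy atoms by environment: 1× n (aromatic, H1) → no; 4× c (aromatic, H0) → match; 1× O (H1) → no; 2× C (H1) → no; 1× C (H2) → no; 2× C (H0) → no; 1× N (H0) → no.
That gives 4 matching atoms.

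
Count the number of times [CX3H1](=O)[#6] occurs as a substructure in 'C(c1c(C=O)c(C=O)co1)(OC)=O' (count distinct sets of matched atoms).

2

[CX3H1](=O)[#6] is the SMARTS for an aldehyde: an sp2 carbon with one H, double-bonded to O and single-bonded to carbon.
The molecule carries 2 separate instances of an aldehyde (-CHO) meeting every constraint; each maps to a distinct set of atoms, giving 2 matches.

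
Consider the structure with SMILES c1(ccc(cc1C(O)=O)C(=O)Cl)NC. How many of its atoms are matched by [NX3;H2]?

0

Check the 14 heavy atoms by environment: 3× c (aromatic, H1, X3) → no; 3× c (aromatic, H0, X3) → no; 1× N (H1, X3) → no; 1× C (H3, X4) → no; 2× C (H0, X3) → no; 2× O (H0, X1) → no; 1× O (H1, X2) → no; 1× Cl (H0, X1) → no.
No environment satisfies the query, so 0 matching atoms.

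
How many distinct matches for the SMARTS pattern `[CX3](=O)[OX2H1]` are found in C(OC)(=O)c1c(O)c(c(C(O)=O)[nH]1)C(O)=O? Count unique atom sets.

2

[CX3](=O)[OX2H1] is the SMARTS for a carboxylic acid: an sp2 carbon double-bonded to O and single-bonded to an -OH oxygen.
The molecule carries 2 separate instances of a carboxylic acid group (-C(=O)OH) meeting every constraint; each maps to a distinct set of atoms, giving 2 matches.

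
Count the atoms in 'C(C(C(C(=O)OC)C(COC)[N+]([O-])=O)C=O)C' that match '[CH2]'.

2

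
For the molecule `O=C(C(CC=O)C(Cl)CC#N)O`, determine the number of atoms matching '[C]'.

The query [C] means: uppercase C matches aliphatic (non-aromatic) carbon only.
Check the 12 heavy atoms by environment: 7× C → match; 1× N → no; 1× Cl → no; 3× O → no.
That gives 7 matching atoms.

7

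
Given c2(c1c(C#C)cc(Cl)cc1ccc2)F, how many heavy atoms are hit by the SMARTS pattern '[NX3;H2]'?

0

Check the 14 heavy atoms by environment: 5× c (aromatic, H0, X3) → no; 5× c (aromatic, H1, X3) → no; 1× F (H0, X1) → no; 1× C (H0, X2) → no; 1× C (H1, X2) → no; 1× Cl (H0, X1) → no.
No environment satisfies the query, so 0 matching atoms.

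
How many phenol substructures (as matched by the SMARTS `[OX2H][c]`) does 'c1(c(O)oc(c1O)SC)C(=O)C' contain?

2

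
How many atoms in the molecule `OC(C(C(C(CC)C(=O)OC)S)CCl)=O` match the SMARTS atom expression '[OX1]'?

2

The query [OX1] means: aliphatic oxygen with one total connection — typically a carbonyl =O or an oxide.
Check the 15 heavy atoms by environment: 7× C (X4) → no; 2× C (X3) → no; 2× O (X1) → match; 2× O (X2) → no; 1× Cl (X1) → no; 1× S (X2) → no.
That gives 2 matching atoms.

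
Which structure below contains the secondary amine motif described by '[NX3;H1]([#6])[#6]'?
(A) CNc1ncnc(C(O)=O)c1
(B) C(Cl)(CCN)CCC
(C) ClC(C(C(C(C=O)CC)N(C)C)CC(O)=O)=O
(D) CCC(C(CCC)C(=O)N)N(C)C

A

[NX3;H1]([#6])[#6] describes a trivalent nitrogen with one H, bonded to two carbons (a secondary amine).
(A) contains an N-methylamino group (-NHCH3), which satisfies every atom and bond constraint.
(B) has a primary amino group (-NH2) but the nitrogen has H2 and only one carbon neighbour.
(C) has a dimethylamino group (-N(CH3)2) but the nitrogen has H0, not H1.
(D) has a primary amide (-C(=O)NH2) but the -C(=O)NH2 nitrogen has H2, not H1.
So the answer is (A).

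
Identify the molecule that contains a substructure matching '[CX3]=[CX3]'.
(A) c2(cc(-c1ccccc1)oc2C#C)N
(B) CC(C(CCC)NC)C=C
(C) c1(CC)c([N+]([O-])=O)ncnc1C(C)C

B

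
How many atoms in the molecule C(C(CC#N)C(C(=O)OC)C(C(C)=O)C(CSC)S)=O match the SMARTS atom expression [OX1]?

3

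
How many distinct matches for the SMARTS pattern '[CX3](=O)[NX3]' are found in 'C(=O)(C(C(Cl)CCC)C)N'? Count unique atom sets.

1

[CX3](=O)[NX3] is the SMARTS for an amide: a carbonyl carbon bonded to a trivalent nitrogen.
Exactly one fragment in the molecule meets all constraints, giving 1 match.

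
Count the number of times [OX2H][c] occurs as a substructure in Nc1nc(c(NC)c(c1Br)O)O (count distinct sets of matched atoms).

2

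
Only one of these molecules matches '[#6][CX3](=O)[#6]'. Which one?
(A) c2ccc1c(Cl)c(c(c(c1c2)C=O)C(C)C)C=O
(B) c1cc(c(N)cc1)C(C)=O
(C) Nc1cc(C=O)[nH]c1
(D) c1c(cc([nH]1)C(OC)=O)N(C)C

B

[#6][CX3](=O)[#6] describes a carbonyl carbon (no H) flanked by two carbons (a ketone).
(A) has an aldehyde (-CHO) but the carbonyl carbon has H1, so it is not flanked by two carbons.
(B) contains an acetyl/ketone group (-C(=O)CH3), which satisfies every atom and bond constraint.
(C) has an aldehyde (-CHO) but the carbonyl carbon has H1, so it is not flanked by two carbons.
(D) has a methyl-ester group (-C(=O)OCH3) but one neighbour of the carbonyl carbon is O, not C.
So the answer is (B).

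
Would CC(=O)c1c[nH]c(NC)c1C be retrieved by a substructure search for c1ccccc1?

No

The pattern c1ccccc1 describes six aromatic carbons in a ring — a benzene ring.
The closest candidate here is a methyl group (-CH3), but no six-membered all-carbon aromatic ring is present. No other fragment satisfies the full query, so there is no match.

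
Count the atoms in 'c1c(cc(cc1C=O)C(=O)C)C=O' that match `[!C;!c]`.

3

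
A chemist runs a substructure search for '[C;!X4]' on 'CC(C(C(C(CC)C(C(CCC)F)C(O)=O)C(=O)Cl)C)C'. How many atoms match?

2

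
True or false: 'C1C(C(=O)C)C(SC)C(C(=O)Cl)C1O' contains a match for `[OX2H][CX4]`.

The pattern [OX2H][CX4] describes a hydroxyl oxygen bound to an sp3 (X4) carbon — an aliphatic alcohol.
The molecule carries a hydroxyl group (-OH), whose atoms satisfy every constraint of the query, so the pattern matches.

True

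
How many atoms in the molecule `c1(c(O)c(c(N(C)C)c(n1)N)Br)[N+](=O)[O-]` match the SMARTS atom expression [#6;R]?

5

The query [#6;R] means: carbon that is part of a ring.
Check the 15 heavy atoms by environment: 1× n (aromatic, in 6-ring) → no; 5× c (aromatic, in 6-ring) → match; 1× Br (acyclic) → no; 1× N (charge +1, acyclic) → no; 1× O (charge -1, acyclic) → no; 2× O (acyclic) → no; 2× N (acyclic) → no; 2× C (acyclic) → no.
That gives 5 matching atoms.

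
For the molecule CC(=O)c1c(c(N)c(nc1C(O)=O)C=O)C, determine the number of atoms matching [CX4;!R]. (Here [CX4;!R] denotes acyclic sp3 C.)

The query [CX4;!R] means: aliphatic carbon with four total connections, not in a ring.
Check the 16 heavy atoms by environment: 1× n (aromatic, X2, in 6-ring) → no; 5× c (aromatic, X3, in 6-ring) → no; 1× N (X3, acyclic) → no; 3× C (X3, acyclic) → no; 3× O (X1, acyclic) → no; 2× C (X4, acyclic) → match; 1× O (X2, acyclic) → no.
That gives 2 matching atoms.

2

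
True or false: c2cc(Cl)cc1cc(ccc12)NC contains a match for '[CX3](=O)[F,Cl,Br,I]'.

False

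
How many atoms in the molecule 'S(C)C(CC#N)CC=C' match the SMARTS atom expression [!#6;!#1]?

2

The query [!#6;!#1] means: not carbon and not hydrogen — any heteroatom.
Check the 9 heavy atoms by environment: 7× C → no; 1× S → match; 1× N → match.
Summing the matching environments: 1 + 1 = 2 matching atoms.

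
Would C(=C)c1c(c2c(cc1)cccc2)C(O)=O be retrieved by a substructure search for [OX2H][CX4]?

No

The pattern [OX2H][CX4] describes a hydroxyl oxygen bound to an sp3 (X4) carbon — an aliphatic alcohol.
The closest candidate here is a carboxylic acid group (-C(=O)OH), but the -OH is on a CX3 carbonyl carbon, not a CX4 carbon. No other fragment satisfies the full query, so there is no match.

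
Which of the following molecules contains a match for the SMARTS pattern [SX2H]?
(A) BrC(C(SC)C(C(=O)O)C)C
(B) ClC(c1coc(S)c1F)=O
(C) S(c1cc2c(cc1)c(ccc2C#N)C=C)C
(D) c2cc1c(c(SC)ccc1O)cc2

B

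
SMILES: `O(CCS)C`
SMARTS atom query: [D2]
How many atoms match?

The query [D2] means: atom with exactly two heavy-atom neighbours.
Check the 5 heavy atoms by environment: 2× C (D2) → match; 1× S (D1) → no; 1× O (D2) → match; 1× C (D1) → no.
Summing the matching environments: 2 + 1 = 3 matching atoms.

3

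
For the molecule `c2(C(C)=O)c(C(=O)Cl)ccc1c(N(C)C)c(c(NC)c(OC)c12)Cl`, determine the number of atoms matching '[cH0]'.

8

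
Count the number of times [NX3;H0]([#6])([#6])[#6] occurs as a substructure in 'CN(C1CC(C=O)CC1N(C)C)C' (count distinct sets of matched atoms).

[NX3;H0]([#6])([#6])[#6] is the SMARTS for a tertiary amine: a trivalent nitrogen with no H, bonded to three carbons.
The molecule carries 2 separate instances of a dimethylamino group (-N(CH3)2) meeting every constraint; each maps to a distinct set of atoms, giving 2 matches.

2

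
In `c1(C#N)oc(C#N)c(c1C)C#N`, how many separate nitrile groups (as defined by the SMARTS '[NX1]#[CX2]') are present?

[NX1]#[CX2] is the SMARTS for a nitrile: a nitrogen triple-bonded to a two-connected carbon.
The molecule carries 3 separate instances of a nitrile (-C#N) meeting every constraint; each maps to a distinct set of atoms, giving 3 matches.

3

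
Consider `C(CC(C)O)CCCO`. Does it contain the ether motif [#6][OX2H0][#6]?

No

The pattern [#6][OX2H0][#6] describes an aliphatic oxygen bridging two carbons with no H on the oxygen — an ether.
The closest candidate here is a hydroxyl group (-OH), but the oxygen has H1, not H0 bridging two carbons. No other fragment satisfies the full query, so there is no match.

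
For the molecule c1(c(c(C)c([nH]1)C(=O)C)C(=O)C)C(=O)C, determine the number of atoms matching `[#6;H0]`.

7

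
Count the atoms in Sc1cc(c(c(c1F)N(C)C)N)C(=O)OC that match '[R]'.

6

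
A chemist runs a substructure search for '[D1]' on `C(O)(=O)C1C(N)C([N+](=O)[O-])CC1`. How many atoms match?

5

Check the 12 heavy atoms by environment: 2× C (D2) → no; 4× C (D3) → no; 1× N (D1) → match; 1× N (charge +1, D3) → no; 1× O (charge -1, D1) → match; 3× O (D1) → match.
Summing the matching environments: 1 + 1 + 3 = 5 matching atoms.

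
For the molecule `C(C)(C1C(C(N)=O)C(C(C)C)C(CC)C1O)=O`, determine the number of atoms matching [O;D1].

3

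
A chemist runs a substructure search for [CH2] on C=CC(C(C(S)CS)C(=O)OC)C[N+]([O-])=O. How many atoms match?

3

The query [CH2] means: aliphatic carbon with exactly two hydrogens.
Check the 16 heavy atoms by environment: 3× C (H2) → match; 4× C (H1) → no; 1× N (charge +1, H0) → no; 1× O (charge -1, H0) → no; 3× O (H0) → no; 1× C (H0) → no; 1× C (H3) → no; 2× S (H1) → no.
That gives 3 matching atoms.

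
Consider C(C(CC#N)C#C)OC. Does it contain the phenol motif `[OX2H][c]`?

No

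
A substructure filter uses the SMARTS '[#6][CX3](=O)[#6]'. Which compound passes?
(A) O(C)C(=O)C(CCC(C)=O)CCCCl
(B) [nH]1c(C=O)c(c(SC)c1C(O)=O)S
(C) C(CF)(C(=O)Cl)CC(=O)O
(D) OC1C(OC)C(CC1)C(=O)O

A

[#6][CX3](=O)[#6] describes a carbonyl carbon (no H) flanked by two carbons (a ketone).
(A) contains an acetyl/ketone group (-C(=O)CH3), which satisfies every atom and bond constraint.
(B) has an aldehyde (-CHO) but the carbonyl carbon has H1, so it is not flanked by two carbons.
(C) has a carboxylic acid group (-C(=O)OH) but one neighbour of the carbonyl carbon is O, not C.
(D) has a carboxylic acid group (-C(=O)OH) but one neighbour of the carbonyl carbon is O, not C.
So the answer is (A).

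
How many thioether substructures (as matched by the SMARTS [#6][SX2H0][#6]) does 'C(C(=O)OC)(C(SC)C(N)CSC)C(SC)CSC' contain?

4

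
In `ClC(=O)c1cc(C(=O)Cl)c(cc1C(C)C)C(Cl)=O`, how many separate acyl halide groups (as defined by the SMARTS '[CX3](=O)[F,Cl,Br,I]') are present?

3

[CX3](=O)[F,Cl,Br,I] is the SMARTS for an acyl halide: a carbonyl carbon bonded to a halogen.
The molecule carries 3 separate instances of an acyl chloride (-C(=O)Cl) meeting every constraint; each maps to a distinct set of atoms, giving 3 matches.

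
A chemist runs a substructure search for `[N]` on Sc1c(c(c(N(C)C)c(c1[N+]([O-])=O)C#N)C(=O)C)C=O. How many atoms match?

Check the 20 heavy atoms by environment: 6× c (aromatic) → no; 1× S → no; 1× N (charge +1) → match; 1× O (charge -1) → no; 3× O → no; 6× C → no; 2× N → match.
Summing the matching environments: 1 + 2 = 3 matching atoms.

3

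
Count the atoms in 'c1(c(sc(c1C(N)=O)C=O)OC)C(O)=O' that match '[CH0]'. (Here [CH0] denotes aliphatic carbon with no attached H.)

2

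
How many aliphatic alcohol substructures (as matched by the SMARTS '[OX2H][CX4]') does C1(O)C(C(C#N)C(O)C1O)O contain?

[OX2H][CX4] is the SMARTS for an aliphatic alcohol: a hydroxyl oxygen bound to an sp3 (X4) carbon.
The molecule carries 4 separate instances of a hydroxyl group (-OH) meeting every constraint; each maps to a distinct set of atoms, giving 4 matches.

4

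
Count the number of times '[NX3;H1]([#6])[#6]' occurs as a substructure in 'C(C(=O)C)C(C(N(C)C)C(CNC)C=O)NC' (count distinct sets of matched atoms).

[NX3;H1]([#6])[#6] is the SMARTS for a secondary amine: a trivalent nitrogen with one H, bonded to two carbons.
The molecule carries 2 separate instances of an N-methylamino group (-NHCH3) meeting every constraint; each maps to a distinct set of atoms, giving 2 matches.

2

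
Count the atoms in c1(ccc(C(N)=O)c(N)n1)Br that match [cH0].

The query [cH0] means: aromatic carbon with no attached hydrogen (substituted or ring-fusion).
Check the 11 heavy atoms by environment: 1× n (aromatic, H0) → no; 3× c (aromatic, H0) → match; 2× c (aromatic, H1) → no; 2× N (H2) → no; 1× Br (H0) → no; 1× C (H0) → no; 1× O (H0) → no.
That gives 3 matching atoms.

3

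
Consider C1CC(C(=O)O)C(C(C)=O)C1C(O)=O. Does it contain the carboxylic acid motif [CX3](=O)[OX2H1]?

The pattern [CX3](=O)[OX2H1] describes an sp2 carbon double-bonded to O and single-bonded to an -OH oxygen — a carboxylic acid.
The molecule carries a carboxylic acid group (-C(=O)OH), whose atoms satisfy every constraint of the query, so the pattern matches.

Yes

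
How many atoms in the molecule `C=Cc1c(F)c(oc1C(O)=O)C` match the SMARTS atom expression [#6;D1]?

Check the 12 heavy atoms by environment: 1× o (aromatic, D2) → no; 4× c (aromatic, D3) → no; 1× C (D2) → no; 2× C (D1) → match; 1× C (D3) → no; 2× O (D1) → no; 1× F (D1) → no.
That gives 2 matching atoms.

2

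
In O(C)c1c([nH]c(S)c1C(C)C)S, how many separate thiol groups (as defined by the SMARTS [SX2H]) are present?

2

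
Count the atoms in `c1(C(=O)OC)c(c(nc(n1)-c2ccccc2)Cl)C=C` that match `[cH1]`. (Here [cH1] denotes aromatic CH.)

5

The query [cH1] means: aromatic carbon bearing exactly one hydrogen.
Check the 19 heavy atoms by environment: 2× n (aromatic, H0) → no; 5× c (aromatic, H0) → no; 1× Cl (H0) → no; 1× C (H0) → no; 2× O (H0) → no; 1× C (H3) → no; 1× C (H1) → no; 1× C (H2) → no; 5× c (aromatic, H1) → match.
That gives 5 matching atoms.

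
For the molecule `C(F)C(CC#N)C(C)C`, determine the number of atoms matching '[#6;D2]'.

3

The query [#6;D2] means: any carbon bonded to exactly two heavy atoms.
Check the 9 heavy atoms by environment: 3× C (D2) → match; 2× C (D3) → no; 2× C (D1) → no; 1× N (D1) → no; 1× F (D1) → no.
That gives 3 matching atoms.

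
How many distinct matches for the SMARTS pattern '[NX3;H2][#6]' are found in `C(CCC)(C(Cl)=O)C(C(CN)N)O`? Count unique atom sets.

[NX3;H2][#6] is the SMARTS for a primary amine: a trivalent nitrogen with two H attached to carbon.
The molecule carries 2 separate instances of a primary amino group (-NH2) meeting every constraint; each maps to a distinct set of atoms, giving 2 matches.

2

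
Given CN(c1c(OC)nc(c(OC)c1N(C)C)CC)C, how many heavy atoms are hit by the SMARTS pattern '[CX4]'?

The query [CX4] means: C with X4: aliphatic carbon with exactly 4 total connections (bonds + H).
Check the 18 heavy atoms by environment: 1× n (aromatic, X2) → no; 5× c (aromatic, X3) → no; 8× C (X4) → match; 2× N (X3) → no; 2× O (X2) → no.
That gives 8 matching atoms.

8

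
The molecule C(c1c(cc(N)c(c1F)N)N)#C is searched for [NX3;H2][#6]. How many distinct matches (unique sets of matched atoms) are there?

3

[NX3;H2][#6] is the SMARTS for a primary amine: a trivalent nitrogen with two H attached to carbon.
The molecule carries 3 separate instances of a primary amino group (-NH2) meeting every constraint; each maps to a distinct set of atoms, giving 3 matches.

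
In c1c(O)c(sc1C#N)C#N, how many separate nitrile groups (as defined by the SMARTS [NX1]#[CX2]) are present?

2

[NX1]#[CX2] is the SMARTS for a nitrile: a nitrogen triple-bonded to a two-connected carbon.
The molecule carries 2 separate instances of a nitrile (-C#N) meeting every constraint; each maps to a distinct set of atoms, giving 2 matches.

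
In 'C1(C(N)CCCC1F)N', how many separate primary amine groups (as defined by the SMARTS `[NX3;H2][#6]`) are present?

[NX3;H2][#6] is the SMARTS for a primary amine: a trivalent nitrogen with two H attached to carbon.
The molecule carries 2 separate instances of a primary amino group (-NH2) meeting every constraint; each maps to a distinct set of atoms, giving 2 matches.

2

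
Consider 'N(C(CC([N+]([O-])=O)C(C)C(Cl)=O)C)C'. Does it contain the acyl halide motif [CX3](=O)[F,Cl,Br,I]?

The pattern [CX3](=O)[F,Cl,Br,I] describes a carbonyl carbon bonded to a halogen — an acyl halide.
The molecule carries an acyl chloride (-C(=O)Cl), whose atoms satisfy every constraint of the query, so the pattern matches.

Yes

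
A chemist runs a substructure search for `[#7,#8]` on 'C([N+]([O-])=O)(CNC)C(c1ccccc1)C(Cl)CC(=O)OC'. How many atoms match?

6

The query [#7,#8] means: nitrogen or oxygen (comma = OR).
Check the 21 heavy atoms by environment: 8× C → no; 3× O → match; 6× c (aromatic) → no; 1× N → match; 1× N (charge +1) → match; 1× O (charge -1) → match; 1× Cl → no.
Summing the matching environments: 3 + 1 + 1 + 1 = 6 matching atoms.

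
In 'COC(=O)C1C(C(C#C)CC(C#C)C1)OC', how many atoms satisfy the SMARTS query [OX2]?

The query [OX2] means: aliphatic oxygen with two total connections — ether, hydroxyl, or ester single-bond O.
Check the 16 heavy atoms by environment: 8× C (X4) → no; 1× C (X3) → no; 1× O (X1) → no; 2× O (X2) → match; 4× C (X2) → no.
That gives 2 matching atoms.

2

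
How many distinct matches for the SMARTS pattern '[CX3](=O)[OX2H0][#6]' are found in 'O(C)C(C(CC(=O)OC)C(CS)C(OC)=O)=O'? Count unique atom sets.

3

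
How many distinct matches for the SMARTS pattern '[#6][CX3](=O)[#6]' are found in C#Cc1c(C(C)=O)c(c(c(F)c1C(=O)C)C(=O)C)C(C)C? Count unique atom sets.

[#6][CX3](=O)[#6] is the SMARTS for a ketone: a carbonyl carbon (no H) flanked by two carbons.
The molecule carries 3 separate instances of an acetyl/ketone group (-C(=O)CH3) meeting every constraint; each maps to a distinct set of atoms, giving 3 matches.

3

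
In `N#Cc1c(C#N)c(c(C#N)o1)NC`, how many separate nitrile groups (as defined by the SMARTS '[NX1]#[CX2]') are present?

3

[NX1]#[CX2] is the SMARTS for a nitrile: a nitrogen triple-bonded to a two-connected carbon.
The molecule carries 3 separate instances of a nitrile (-C#N) meeting every constraint; each maps to a distinct set of atoms, giving 3 matches.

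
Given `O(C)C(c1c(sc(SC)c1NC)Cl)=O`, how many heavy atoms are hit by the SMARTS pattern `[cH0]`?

The query [cH0] means: aromatic carbon with no attached hydrogen (substituted or ring-fusion).
Check the 14 heavy atoms by environment: 1× s (aromatic, H0) → no; 4× c (aromatic, H0) → match; 1× Cl (H0) → no; 1× N (H1) → no; 3× C (H3) → no; 1× S (H0) → no; 1× C (H0) → no; 2× O (H0) → no.
That gives 4 matching atoms.

4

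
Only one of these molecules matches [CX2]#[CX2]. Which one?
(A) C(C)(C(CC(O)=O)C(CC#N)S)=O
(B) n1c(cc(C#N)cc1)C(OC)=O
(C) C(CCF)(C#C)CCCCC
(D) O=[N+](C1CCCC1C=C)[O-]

[CX2]#[CX2] describes a carbon-carbon triple bond (an alkyne).
(A) has a nitrile (-C#N) but the triple bond is C#N, not C#C.
(B) has a nitrile (-C#N) but the triple bond is C#N, not C#C.
(C) contains an ethynyl group (-C#CH), which satisfies every atom and bond constraint.
(D) has a vinyl group (-CH=CH2) but the C=C is a double bond; both carbons are CX3, not CX2.
So the answer is (C).

C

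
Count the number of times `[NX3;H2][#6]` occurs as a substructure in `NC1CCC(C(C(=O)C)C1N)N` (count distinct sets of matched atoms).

3

[NX3;H2][#6] is the SMARTS for a primary amine: a trivalent nitrogen with two H attached to carbon.
The molecule carries 3 separate instances of a primary amino group (-NH2) meeting every constraint; each maps to a distinct set of atoms, giving 3 matches.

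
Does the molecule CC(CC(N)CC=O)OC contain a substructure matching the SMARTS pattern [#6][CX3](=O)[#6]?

No

The pattern [#6][CX3](=O)[#6] describes a carbonyl carbon (no H) flanked by two carbons — a ketone.
The closest candidate here is an aldehyde (-CHO), but the carbonyl carbon has H1, so it is not flanked by two carbons. No other fragment satisfies the full query, so there is no match.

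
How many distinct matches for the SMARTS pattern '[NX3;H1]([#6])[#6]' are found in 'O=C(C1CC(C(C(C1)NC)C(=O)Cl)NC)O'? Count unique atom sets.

2

[NX3;H1]([#6])[#6] is the SMARTS for a secondary amine: a trivalent nitrogen with one H, bonded to two carbons.
The molecule carries 2 separate instances of an N-methylamino group (-NHCH3) meeting every constraint; each maps to a distinct set of atoms, giving 2 matches.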